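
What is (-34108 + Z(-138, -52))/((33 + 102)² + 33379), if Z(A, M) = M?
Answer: -1220/1843 ≈ -0.66196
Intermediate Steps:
(-34108 + Z(-138, -52))/((33 + 102)² + 33379) = (-34108 - 52)/((33 + 102)² + 33379) = -34160/(135² + 33379) = -34160/(18225 + 33379) = -34160/51604 = -34160*1/51604 = -1220/1843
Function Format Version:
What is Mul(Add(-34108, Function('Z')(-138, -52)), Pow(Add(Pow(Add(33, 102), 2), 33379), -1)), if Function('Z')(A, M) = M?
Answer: Rational(-1220, 1843) ≈ -0.66196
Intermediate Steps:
Mul(Add(-34108, Function('Z')(-138, -52)), Pow(Add(Pow(Add(33, 102), 2), 33379), -1)) = Mul(Add(-34108, -52), Pow(Add(Pow(Add(33, 102), 2), 33379), -1)) = Mul(-34160, Pow(Add(Pow(135, 2), 33379), -1)) = Mul(-34160, Pow(Add(18225, 33379), -1)) = Mul(-34160, Pow(51604, -1)) = Mul(-34160, Rational(1, 51604)) = Rational(-1220, 1843)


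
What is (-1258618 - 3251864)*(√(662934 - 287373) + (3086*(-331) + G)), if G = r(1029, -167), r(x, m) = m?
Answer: 4608057257106 - 13531446*√41729 ≈ 4.6053e+12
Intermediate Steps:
G = -167
(-1258618 - 3251864)*(√(662934 - 287373) + (3086*(-331) + G)) = (-1258618 - 3251864)*(√(662934 - 287373) + (3086*(-331) - 167)) = -4510482*(√375561 + (-1021466 - 167)) = -4510482*(3*√41729 - 1021633) = -4510482*(-1021633 + 3*√41729) = 4608057257106 - 13531446*√41729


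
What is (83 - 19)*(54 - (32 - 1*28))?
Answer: 3200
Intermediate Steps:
(83 - 19)*(54 - (32 - 1*28)) = 64*(54 - (32 - 28)) = 64*(54 - 1*4) = 64*(54 - 4) = 64*50 = 3200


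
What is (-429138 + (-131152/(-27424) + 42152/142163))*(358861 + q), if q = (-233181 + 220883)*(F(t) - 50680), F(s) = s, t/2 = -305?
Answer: -65993844772303422950637/243667382 ≈ -2.7084e+14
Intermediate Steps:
t = -610 (t = 2*(-305) = -610)
q = 630764420 (q = (-233181 + 220883)*(-610 - 50680) = -12298*(-51290) = 630764420)
(-429138 + (-131152/(-27424) + 42152/142163))*(358861 + q) = (-429138 + (-131152/(-27424) + 42152/142163))*(358861 + 630764420) = (-429138 + (-131152*(-1/27424) + 42152*(1/142163)))*631123281 = (-429138 + (8197/1714 + 42152/142163))*631123281 = (-429138 + 1237558639/243667382)*631123281 = -104565695418077/243667382*631123281 = -65993844772303422950637/243667382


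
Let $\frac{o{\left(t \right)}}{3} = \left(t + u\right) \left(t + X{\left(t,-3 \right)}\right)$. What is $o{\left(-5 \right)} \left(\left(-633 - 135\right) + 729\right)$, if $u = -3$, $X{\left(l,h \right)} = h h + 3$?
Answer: $6552$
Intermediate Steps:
$X{\left(l,h \right)} = 3 + h^{2}$ ($X{\left(l,h \right)} = h^{2} + 3 = 3 + h^{2}$)
$o{\left(t \right)} = 3 \left(-3 + t\right) \left(12 + t\right)$ ($o{\left(t \right)} = 3 \left(t - 3\right) \left(t + \left(3 + \left(-3\right)^{2}\right)\right) = 3 \left(-3 + t\right) \left(t + \left(3 + 9\right)\right) = 3 \left(-3 + t\right) \left(t + 12\right) = 3 \left(-3 + t\right) \left(12 + t\right)$)
$o{\left(-5 \right)} \left(\left(-633 - 135\right) + 729\right) = \left(-108 + 3 \left(-5\right)^{2} + 27 \left(-5\right)\right) \left(\left(-633 - 135\right) + 729\right) = \left(-108 + 3 \cdot 25 - 135\right) \left(-768 + 729\right) = \left(-108 + 75 - 135\right) \left(-39\right) = \left(-168\right) \left(-39\right) = 6552$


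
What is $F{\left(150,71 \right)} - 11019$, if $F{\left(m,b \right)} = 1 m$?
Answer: $-10869$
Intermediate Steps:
$F{\left(m,b \right)} = m$
$F{\left(150,71 \right)} - 11019 = 150 - 11019 = -10869$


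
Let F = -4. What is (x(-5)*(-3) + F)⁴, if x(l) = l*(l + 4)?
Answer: 130321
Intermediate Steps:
x(l) = l*(4 + l)
(x(-5)*(-3) + F)⁴ = (-5*(4 - 5)*(-3) - 4)⁴ = (-5*(-1)*(-3) - 4)⁴ = (5*(-3) - 4)⁴ = (-15 - 4)⁴ = (-19)⁴ = 130321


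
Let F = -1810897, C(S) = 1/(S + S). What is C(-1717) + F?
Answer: -6218620299/3434 ≈ -1.8109e+6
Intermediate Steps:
C(S) = 1/(2*S)
C(-1717) + F = (½)/(-1717) - 1810897 = (½)*(-1/1717) - 1810897 = -1/3434 - 1810897 = -6218620299/3434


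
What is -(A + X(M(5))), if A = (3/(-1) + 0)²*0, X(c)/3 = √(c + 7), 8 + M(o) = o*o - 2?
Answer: -3*√22 ≈ -14.071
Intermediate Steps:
M(o) = -10 + o² (M(o) = -8 + (o*o - 2) = -8 + (o² - 2) = -8 + (-2 + o²) = -10 + o²)
X(c) = 3*√(7 + c) (X(c) = 3*√(c + 7) = 3*√(7 + c))
A = 0 (A = (3*(-1) + 0)²*0 = (-3 + 0)²*0 = (-3)²*0 = 9*0 = 0)
-(A + X(M(5))) = -(0 + 3*√(7 + (-10 + 5²))) = -(0 + 3*√(7 + (-10 + 25))) = -(0 + 3*√(7 + 15)) = -(0 + 3*√22) = -3*√22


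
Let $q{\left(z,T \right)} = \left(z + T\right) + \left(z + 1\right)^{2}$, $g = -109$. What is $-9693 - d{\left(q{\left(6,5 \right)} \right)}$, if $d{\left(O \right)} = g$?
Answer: $-9584$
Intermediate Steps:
$q{\left(z,T \right)} = T + z + \left(1 + z\right)^{2}$ ($q{\left(z,T \right)} = \left(T + z\right) + \left(1 + z\right)^{2} = T + z + \left(1 + z\right)^{2}$)
$d{\left(O \right)} = -109$
$-9693 - d{\left(q{\left(6,5 \right)} \right)} = -9693 - -109 = -9693 + 109 = -9584$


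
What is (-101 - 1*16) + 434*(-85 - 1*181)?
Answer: -115561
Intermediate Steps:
(-101 - 1*16) + 434*(-85 - 1*181) = (-101 - 16) + 434*(-85 - 181) = -117 + 434*(-266) = -117 - 115444 = -115561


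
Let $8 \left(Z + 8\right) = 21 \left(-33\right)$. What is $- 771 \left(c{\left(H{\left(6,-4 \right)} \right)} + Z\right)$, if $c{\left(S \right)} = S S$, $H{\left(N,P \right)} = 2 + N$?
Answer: $\frac{188895}{8} \approx 23612.0$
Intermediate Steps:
$Z = - \frac{757}{8}$ ($Z = -8 + \frac{21 \left(-33\right)}{8} = -8 + \frac{1}{8} \left(-693\right) = -8 - \frac{693}{8} = - \frac{757}{8} \approx -94.625$)
$c{\left(S \right)} = S^{2}$
$- 771 \left(c{\left(H{\left(6,-4 \right)} \right)} + Z\right) = - 771 \left(\left(2 + 6\right)^{2} - \frac{757}{8}\right) = - 771 \left(8^{2} - \frac{757}{8}\right) = - 771 \left(64 - \frac{757}{8}\right) = \left(-771\right) \left(- \frac{245}{8}\right) = \frac{188895}{8}$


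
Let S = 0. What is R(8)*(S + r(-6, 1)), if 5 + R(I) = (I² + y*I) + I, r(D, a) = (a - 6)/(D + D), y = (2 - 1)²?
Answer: 125/4 ≈ 31.250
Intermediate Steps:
y = 1 (y = 1² = 1)
r(D, a) = (-6 + a)/(2*D) (r(D, a) = (-6 + a)/((2*D)) = (-6 + a)*(1/(2*D)) = (-6 + a)/(2*D))
R(I) = -5 + I² + 2*I (R(I) = -5 + ((I² + 1*I) + I) = -5 + ((I² + I) + I) = -5 + ((I + I²) + I) = -5 + (I² + 2*I) = -5 + I² + 2*I)
R(8)*(S + r(-6, 1)) = (-5 + 8² + 2*8)*(0 + (½)*(-6 + 1)/(-6)) = (-5 + 64 + 16)*(0 + (½)*(-⅙)*(-5)) = 75*(0 + 5/12) = 75*(5/12) = 125/4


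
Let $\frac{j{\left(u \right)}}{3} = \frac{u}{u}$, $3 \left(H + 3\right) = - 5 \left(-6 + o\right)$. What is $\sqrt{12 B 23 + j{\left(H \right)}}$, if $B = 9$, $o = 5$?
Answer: $\sqrt{2487} \approx 49.87$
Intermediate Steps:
$H = - \frac{4}{3}$ ($H = -3 + \frac{\left(-5\right) \left(-6 + 5\right)}{3} = -3 + \frac{\left(-5\right) \left(-1\right)}{3} = -3 + \frac{1}{3} \cdot 5 = -3 + \frac{5}{3} = - \frac{4}{3} \approx -1.3333$)
$j{\left(u \right)} = 3$ ($j{\left(u \right)} = 3 \frac{u}{u} = 3 \cdot 1 = 3$)
$\sqrt{12 B 23 + j{\left(H \right)}} = \sqrt{12 \cdot 9 \cdot 23 + 3} = \sqrt{108 \cdot 23 + 3} = \sqrt{2484 + 3} = \sqrt{2487}$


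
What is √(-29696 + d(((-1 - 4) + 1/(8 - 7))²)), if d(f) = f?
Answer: 4*I*√1855 ≈ 172.28*I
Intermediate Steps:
√(-29696 + d(((-1 - 4) + 1/(8 - 7))²)) = √(-29696 + ((-1 - 4) + 1/(8 - 7))²) = √(-29696 + (-5 + 1/1)²) = √(-29696 + (-5 + 1)²) = √(-29696 + (-4)²) = √(-29696 + 16) = √(-29680) = 4*I*√1855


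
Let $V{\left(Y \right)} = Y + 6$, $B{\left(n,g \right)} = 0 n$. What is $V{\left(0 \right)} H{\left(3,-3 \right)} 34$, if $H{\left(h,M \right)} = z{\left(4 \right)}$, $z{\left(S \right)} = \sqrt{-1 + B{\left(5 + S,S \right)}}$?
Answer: $204 i \approx 204.0 i$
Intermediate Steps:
$B{\left(n,g \right)} = 0$
$z{\left(S \right)} = i$ ($z{\left(S \right)} = \sqrt{-1 + 0} = \sqrt{-1} = i$)
$H{\left(h,M \right)} = i$
$V{\left(Y \right)} = 6 + Y$
$V{\left(0 \right)} H{\left(3,-3 \right)} 34 = \left(6 + 0\right) i 34 = 6 i 34 = 204 i$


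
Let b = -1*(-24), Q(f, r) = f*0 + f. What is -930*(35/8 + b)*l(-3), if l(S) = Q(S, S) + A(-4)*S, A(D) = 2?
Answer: 949995/4 ≈ 2.3750e+5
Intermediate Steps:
Q(f, r) = f (Q(f, r) = 0 + f = f)
l(S) = 3*S (l(S) = S + 2*S = 3*S)
b = 24
-930*(35/8 + b)*l(-3) = -930*(35/8 + 24)*3*(-3) = -930*(35*(⅛) + 24)*(-9) = -930*(35/8 + 24)*(-9) = -105555*(-9)/4 = -930*(-2043/8) = 949995/4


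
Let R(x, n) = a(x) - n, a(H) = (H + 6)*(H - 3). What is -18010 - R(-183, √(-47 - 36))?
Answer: -50932 + I*√83 ≈ -50932.0 + 9.1104*I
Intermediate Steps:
a(H) = (-3 + H)*(6 + H) (a(H) = (6 + H)*(-3 + H) = (-3 + H)*(6 + H))
R(x, n) = -18 + x² - n + 3*x (R(x, n) = (-18 + x² + 3*x) - n = -18 + x² - n + 3*x)
-18010 - R(-183, √(-47 - 36)) = -18010 - (-18 + (-183)² - √(-47 - 36) + 3*(-183)) = -18010 - (-18 + 33489 - √(-83) - 549) = -18010 - (-18 + 33489 - I*√83 - 549) = -18010 - (32922 - I*√83) = -18010 + (-32922 + I*√83) = -50932 + I*√83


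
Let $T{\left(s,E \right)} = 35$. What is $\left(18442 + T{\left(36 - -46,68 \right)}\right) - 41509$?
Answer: $-23032$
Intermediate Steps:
$\left(18442 + T{\left(36 - -46,68 \right)}\right) - 41509 = \left(18442 + 35\right) - 41509 = 18477 - 41509 = -23032$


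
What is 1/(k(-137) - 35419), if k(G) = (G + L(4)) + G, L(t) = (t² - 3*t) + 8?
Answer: -1/35681 ≈ -2.8026e-5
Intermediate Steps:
L(t) = 8 + t² - 3*t
k(G) = 12 + 2*G (k(G) = (G + (8 + 4² - 3*4)) + G = (G + (8 + 16 - 12)) + G = (G + 12) + G = (12 + G) + G = 12 + 2*G)
1/(k(-137) - 35419) = 1/((12 + 2*(-137)) - 35419) = 1/((12 - 274) - 35419) = 1/(-262 - 35419) = 1/(-35681) = -1/35681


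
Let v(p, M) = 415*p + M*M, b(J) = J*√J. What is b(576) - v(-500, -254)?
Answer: 156808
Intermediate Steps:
b(J) = J^(3/2)
v(p, M) = M² + 415*p (v(p, M) = 415*p + M² = M² + 415*p)
b(576) - v(-500, -254) = 576^(3/2) - ((-254)² + 415*(-500)) = 13824 - (64516 - 207500) = 13824 - 1*(-142984) = 13824 + 142984 = 156808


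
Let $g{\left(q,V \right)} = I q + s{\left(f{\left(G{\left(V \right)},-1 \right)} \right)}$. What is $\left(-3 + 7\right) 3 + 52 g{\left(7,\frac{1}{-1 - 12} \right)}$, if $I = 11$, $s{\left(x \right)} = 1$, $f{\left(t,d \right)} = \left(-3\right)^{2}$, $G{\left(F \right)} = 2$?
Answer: $4068$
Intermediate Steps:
$f{\left(t,d \right)} = 9$
$g{\left(q,V \right)} = 1 + 11 q$ ($g{\left(q,V \right)} = 11 q + 1 = 1 + 11 q$)
$\left(-3 + 7\right) 3 + 52 g{\left(7,\frac{1}{-1 - 12} \right)} = \left(-3 + 7\right) 3 + 52 \left(1 + 11 \cdot 7\right) = 4 \cdot 3 + 52 \left(1 + 77\right) = 12 + 52 \cdot 78 = 12 + 4056 = 4068$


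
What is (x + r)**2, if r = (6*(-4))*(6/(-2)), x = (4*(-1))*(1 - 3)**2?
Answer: 3136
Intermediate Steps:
x = -16 (x = -4*(-2)**2 = -4*4 = -16)
r = 72 (r = -144*(-1)/2 = -24*(-3) = 72)
(x + r)**2 = (-16 + 72)**2 = 56**2 = 3136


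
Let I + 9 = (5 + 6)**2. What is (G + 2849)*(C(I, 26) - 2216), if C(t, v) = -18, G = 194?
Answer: -6798062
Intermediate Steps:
I = 112 (I = -9 + (5 + 6)**2 = -9 + 11**2 = -9 + 121 = 112)
(G + 2849)*(C(I, 26) - 2216) = (194 + 2849)*(-18 - 2216) = 3043*(-2234) = -6798062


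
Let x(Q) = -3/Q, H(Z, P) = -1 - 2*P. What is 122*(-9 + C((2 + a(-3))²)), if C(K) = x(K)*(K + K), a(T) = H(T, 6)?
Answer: -1830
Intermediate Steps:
a(T) = -13 (a(T) = -1 - 2*6 = -1 - 12 = -13)
C(K) = -6 (C(K) = (-3/K)*(K + K) = (-3/K)*(2*K) = -6)
122*(-9 + C((2 + a(-3))²)) = 122*(-9 - 6) = 122*(-15) = -1830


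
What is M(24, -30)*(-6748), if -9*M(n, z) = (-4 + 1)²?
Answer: 6748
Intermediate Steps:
M(n, z) = -1 (M(n, z) = -(-4 + 1)²/9 = -⅑*(-3)² = -⅑*9 = -1)
M(24, -30)*(-6748) = -1*(-6748) = 6748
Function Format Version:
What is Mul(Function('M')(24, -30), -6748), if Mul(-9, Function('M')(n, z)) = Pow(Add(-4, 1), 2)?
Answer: 6748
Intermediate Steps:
Function('M')(n, z) = -1 (Function('M')(n, z) = Mul(Rational(-1, 9), Pow(Add(-4, 1), 2)) = Mul(Rational(-1, 9), Pow(-3, 2)) = Mul(Rational(-1, 9), 9) = -1)
Mul(Function('M')(24, -30), -6748) = Mul(-1, -6748) = 6748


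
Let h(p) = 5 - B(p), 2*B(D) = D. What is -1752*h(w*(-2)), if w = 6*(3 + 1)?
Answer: -50808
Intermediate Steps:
B(D) = D/2
w = 24 (w = 6*4 = 24)
h(p) = 5 - p/2
-1752*h(w*(-2)) = -1752*(5 - 12*(-2)) = -1752*(5 - ½*(-48)) = -1752*(5 + 24) = -1752*29 = -50808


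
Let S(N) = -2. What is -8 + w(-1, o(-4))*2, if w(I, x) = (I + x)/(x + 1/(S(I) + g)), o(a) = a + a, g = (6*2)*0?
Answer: -100/17 ≈ -5.8824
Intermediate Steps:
g = 0 (g = 12*0 = 0)
o(a) = 2*a
w(I, x) = (I + x)/(-1/2 + x) (w(I, x) = (I + x)/(x + 1/(-2 + 0)) = (I + x)/(x + 1/(-2)) = (I + x)/(x - 1/2) = (I + x)/(-1/2 + x))
-8 + w(-1, o(-4))*2 = -8 + (2*(-1 + 2*(-4))/(-1 + 2*(2*(-4))))*2 = -8 + (2*(-1 - 8)/(-1 + 2*(-8)))*2 = -8 + (2*(-9)/(-1 - 16))*2 = -8 + (2*(-9)/(-17))*2 = -8 + (2*(-1/17)*(-9))*2 = -8 + (18/17)*2 = -8 + 36/17 = -100/17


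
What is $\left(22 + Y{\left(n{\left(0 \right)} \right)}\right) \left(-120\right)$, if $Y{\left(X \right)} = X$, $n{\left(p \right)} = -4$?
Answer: $-2160$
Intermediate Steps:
$\left(22 + Y{\left(n{\left(0 \right)} \right)}\right) \left(-120\right) = \left(22 - 4\right) \left(-120\right) = 18 \left(-120\right) = -2160$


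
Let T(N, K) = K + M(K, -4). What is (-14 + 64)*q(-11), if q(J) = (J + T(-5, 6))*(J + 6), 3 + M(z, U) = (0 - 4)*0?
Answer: 2000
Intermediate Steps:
M(z, U) = -3 (M(z, U) = -3 + (0 - 4)*0 = -3 - 4*0 = -3 + 0 = -3)
T(N, K) = -3 + K (T(N, K) = K - 3 = -3 + K)
q(J) = (3 + J)*(6 + J) (q(J) = (J + (-3 + 6))*(J + 6) = (J + 3)*(6 + J) = (3 + J)*(6 + J))
(-14 + 64)*q(-11) = (-14 + 64)*(18 + (-11)² + 9*(-11)) = 50*(18 + 121 - 99) = 50*40 = 2000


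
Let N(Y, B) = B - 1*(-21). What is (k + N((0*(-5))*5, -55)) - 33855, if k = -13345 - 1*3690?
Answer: -50924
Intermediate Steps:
N(Y, B) = 21 + B (N(Y, B) = B + 21 = 21 + B)
k = -17035 (k = -13345 - 3690 = -17035)
(k + N((0*(-5))*5, -55)) - 33855 = (-17035 + (21 - 55)) - 33855 = (-17035 - 34) - 33855 = -17069 - 33855 = -50924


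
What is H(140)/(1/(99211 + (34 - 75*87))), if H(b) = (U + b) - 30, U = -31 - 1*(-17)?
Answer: 8901120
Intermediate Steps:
U = -14 (U = -31 + 17 = -14)
H(b) = -44 + b (H(b) = (-14 + b) - 30 = -44 + b)
H(140)/(1/(99211 + (34 - 75*87))) = (-44 + 140)/(1/(99211 + (34 - 75*87))) = 96/(1/(99211 + (34 - 6525))) = 96/(1/(99211 - 6491)) = 96/(1/92720) = 96*92720 = 8901120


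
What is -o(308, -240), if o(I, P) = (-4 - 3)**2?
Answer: -49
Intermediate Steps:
o(I, P) = 49 (o(I, P) = (-7)**2 = 49)
-o(308, -240) = -1*49 = -49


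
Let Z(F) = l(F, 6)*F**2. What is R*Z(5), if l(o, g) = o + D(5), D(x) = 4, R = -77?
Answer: -17325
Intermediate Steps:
l(o, g) = 4 + o (l(o, g) = o + 4 = 4 + o)
Z(F) = F**2*(4 + F) (Z(F) = (4 + F)*F**2 = F**2*(4 + F))
R*Z(5) = -77*5**2*(4 + 5) = -1925*9 = -77*225 = -17325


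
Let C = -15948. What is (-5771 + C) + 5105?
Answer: -16614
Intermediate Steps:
(-5771 + C) + 5105 = (-5771 - 15948) + 5105 = -21719 + 5105 = -16614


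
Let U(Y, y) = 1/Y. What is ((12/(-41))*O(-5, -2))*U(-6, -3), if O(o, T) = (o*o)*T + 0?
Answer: -100/41 ≈ -2.4390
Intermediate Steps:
O(o, T) = T*o**2 (O(o, T) = o**2*T + 0 = T*o**2 + 0 = T*o**2)
((12/(-41))*O(-5, -2))*U(-6, -3) = ((12/(-41))*(-2*(-5)**2))/(-6) = ((12*(-1/41))*(-2*25))*(-1/6) = -12/41*(-50)*(-1/6) = (600/41)*(-1/6) = -100/41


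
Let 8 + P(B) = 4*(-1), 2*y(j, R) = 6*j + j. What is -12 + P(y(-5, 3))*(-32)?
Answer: 372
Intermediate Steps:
y(j, R) = 7*j/2 (y(j, R) = (6*j + j)/2 = (7*j)/2 = 7*j/2)
P(B) = -12 (P(B) = -8 + 4*(-1) = -8 - 4 = -12)
-12 + P(y(-5, 3))*(-32) = -12 - 12*(-32) = -12 + 384 = 372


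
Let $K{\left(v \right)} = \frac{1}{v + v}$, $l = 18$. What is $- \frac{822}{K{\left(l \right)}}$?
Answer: $-29592$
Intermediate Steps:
$K{\left(v \right)} = \frac{1}{2 v}$
$- \frac{822}{K{\left(l \right)}} = - \frac{822}{\frac{1}{2} \cdot \frac{1}{18}} = - 822 \frac{1}{\frac{1}{36}} = \left(-822\right) 36 = -29592$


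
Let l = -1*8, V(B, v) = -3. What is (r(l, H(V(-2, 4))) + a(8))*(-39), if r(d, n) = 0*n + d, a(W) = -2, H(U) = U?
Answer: 390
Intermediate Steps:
l = -8
r(d, n) = d (r(d, n) = 0 + d = d)
(r(l, H(V(-2, 4))) + a(8))*(-39) = (-8 - 2)*(-39) = -10*(-39) = 390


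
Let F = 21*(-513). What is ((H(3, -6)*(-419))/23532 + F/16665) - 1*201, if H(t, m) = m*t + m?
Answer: -2191951216/10893355 ≈ -201.22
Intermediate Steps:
F = -10773
H(t, m) = m + m*t
((H(3, -6)*(-419))/23532 + F/16665) - 1*201 = ((-6*(1 + 3)*(-419))/23532 - 10773/16665) - 1*201 = ((-6*4*(-419))*(1/23532) - 10773*1/16665) - 201 = (-24*(-419)*(1/23532) - 3591/5555) - 201 = (10056*(1/23532) - 3591/5555) - 201 = (838/1961 - 3591/5555) - 201 = -2386861/10893355 - 201 = -2191951216/10893355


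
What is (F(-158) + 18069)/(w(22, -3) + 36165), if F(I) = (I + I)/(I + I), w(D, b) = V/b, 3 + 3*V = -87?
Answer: 3614/7235 ≈ 0.49952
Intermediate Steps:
V = -30 (V = -1 + (⅓)*(-87) = -1 - 29 = -30)
w(D, b) = -30/b
F(I) = 1 (F(I) = (2*I)/((2*I)) = (2*I)*(1/(2*I)) = 1)
(F(-158) + 18069)/(w(22, -3) + 36165) = (1 + 18069)/(-30/(-3) + 36165) = 18070/(-30*(-⅓) + 36165) = 18070/(10 + 36165) = 18070/36175 = 18070*(1/36175) = 3614/7235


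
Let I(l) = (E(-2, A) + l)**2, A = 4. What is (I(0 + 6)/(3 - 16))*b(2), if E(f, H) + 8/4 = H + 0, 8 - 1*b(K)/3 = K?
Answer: -1152/13 ≈ -88.615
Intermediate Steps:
b(K) = 24 - 3*K
E(f, H) = -2 + H (E(f, H) = -2 + (H + 0) = -2 + H)
I(l) = (2 + l)**2 (I(l) = ((-2 + 4) + l)**2 = (2 + l)**2)
(I(0 + 6)/(3 - 16))*b(2) = ((2 + (0 + 6))**2/(3 - 16))*(24 - 3*2) = ((2 + 6)**2/(-13))*(24 - 6) = (8**2*(-1/13))*18 = (64*(-1/13))*18 = -64/13*18 = -1152/13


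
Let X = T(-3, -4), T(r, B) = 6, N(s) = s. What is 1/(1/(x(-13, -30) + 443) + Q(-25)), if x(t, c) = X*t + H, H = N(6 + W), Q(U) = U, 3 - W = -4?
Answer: -378/9449 ≈ -0.040004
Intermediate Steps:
W = 7 (W = 3 - 1*(-4) = 3 + 4 = 7)
H = 13 (H = 6 + 7 = 13)
X = 6
x(t, c) = 13 + 6*t (x(t, c) = 6*t + 13 = 13 + 6*t)
1/(1/(x(-13, -30) + 443) + Q(-25)) = 1/(1/((13 + 6*(-13)) + 443) - 25) = 1/(1/((13 - 78) + 443) - 25) = 1/(1/(-65 + 443) - 25) = 1/(1/378 - 25) = 1/(-9449/378) = -378/9449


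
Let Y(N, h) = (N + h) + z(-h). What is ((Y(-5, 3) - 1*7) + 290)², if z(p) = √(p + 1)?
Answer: (281 + I*√2)² ≈ 78959.0 + 794.8*I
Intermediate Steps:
z(p) = √(1 + p)
Y(N, h) = N + h + √(1 - h) (Y(N, h) = (N + h) + √(1 - h) = N + h + √(1 - h))
((Y(-5, 3) - 1*7) + 290)² = (((-5 + 3 + √(1 - 1*3)) - 1*7) + 290)² = (((-5 + 3 + √(1 - 3)) - 7) + 290)² = (((-5 + 3 + √(-2)) - 7) + 290)² = (((-5 + 3 + I*√2) - 7) + 290)² = (((-2 + I*√2) - 7) + 290)² = ((-9 + I*√2) + 290)² = (281 + I*√2)²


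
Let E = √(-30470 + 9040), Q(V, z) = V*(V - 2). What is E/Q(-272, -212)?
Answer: I*√21430/74528 ≈ 0.0019642*I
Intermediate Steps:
Q(V, z) = V*(-2 + V)
E = I*√21430 (E = √(-21430) = I*√21430 ≈ 146.39*I)
E/Q(-272, -212) = (I*√21430)/((-272*(-2 - 272))) = (I*√21430)/((-272*(-274))) = (I*√21430)/74528 = (I*√21430)*(1/74528) = I*√21430/74528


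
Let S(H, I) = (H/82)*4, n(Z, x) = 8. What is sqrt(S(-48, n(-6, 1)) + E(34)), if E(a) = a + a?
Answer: 2*sqrt(27593)/41 ≈ 8.1030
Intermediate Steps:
S(H, I) = 2*H/41 (S(H, I) = (H*(1/82))*4 = (H/82)*4 = 2*H/41)
E(a) = 2*a
sqrt(S(-48, n(-6, 1)) + E(34)) = sqrt((2/41)*(-48) + 2*34) = sqrt(-96/41 + 68) = sqrt(2692/41) = 2*sqrt(27593)/41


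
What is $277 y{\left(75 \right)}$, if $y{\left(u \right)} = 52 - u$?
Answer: $-6371$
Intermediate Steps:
$277 y{\left(75 \right)} = 277 \left(52 - 75\right) = 277 \left(-23\right) = -6371$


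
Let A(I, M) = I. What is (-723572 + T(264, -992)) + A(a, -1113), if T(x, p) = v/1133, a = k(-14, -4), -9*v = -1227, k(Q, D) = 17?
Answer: -2459363036/3399 ≈ -7.2356e+5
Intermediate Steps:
v = 409/3 (v = -⅑*(-1227) = 409/3 ≈ 136.33)
a = 17
T(x, p) = 409/3399 (T(x, p) = (409/3)/1133 = (409/3)*(1/1133) = 409/3399)
(-723572 + T(264, -992)) + A(a, -1113) = (-723572 + 409/3399) + 17 = -2459420819/3399 + 17 = -2459363036/3399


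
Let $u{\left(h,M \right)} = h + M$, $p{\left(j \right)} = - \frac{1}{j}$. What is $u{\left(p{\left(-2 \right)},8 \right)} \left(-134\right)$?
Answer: $-1139$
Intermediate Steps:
$u{\left(h,M \right)} = M + h$
$u{\left(p{\left(-2 \right)},8 \right)} \left(-134\right) = \left(8 - \frac{1}{-2}\right) \left(-134\right) = \left(8 - - \frac{1}{2}\right) \left(-134\right) = \left(8 + \frac{1}{2}\right) \left(-134\right) = \frac{17}{2} \left(-134\right) = -1139$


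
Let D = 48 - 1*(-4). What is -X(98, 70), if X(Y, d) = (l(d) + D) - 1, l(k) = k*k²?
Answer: -343051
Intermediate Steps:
D = 52 (D = 48 + 4 = 52)
l(k) = k³
X(Y, d) = 51 + d³ (X(Y, d) = (d³ + 52) - 1 = (52 + d³) - 1 = 51 + d³)
-X(98, 70) = -(51 + 70³) = -(51 + 343000) = -1*343051 = -343051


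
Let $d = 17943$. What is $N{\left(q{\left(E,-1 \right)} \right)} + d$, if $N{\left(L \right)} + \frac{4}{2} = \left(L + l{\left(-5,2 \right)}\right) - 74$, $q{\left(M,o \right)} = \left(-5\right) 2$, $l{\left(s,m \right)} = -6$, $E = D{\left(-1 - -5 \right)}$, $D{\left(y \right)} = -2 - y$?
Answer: $17851$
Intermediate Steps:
$E = -6$ ($E = -2 - \left(-1 - -5\right) = -2 - \left(-1 + 5\right) = -2 - 4 = -6$)
$q{\left(M,o \right)} = -10$
$N{\left(L \right)} = -82 + L$ ($N{\left(L \right)} = -2 + \left(\left(L - 6\right) - 74\right) = -2 + \left(\left(-6 + L\right) - 74\right) = -2 + \left(-80 + L\right) = -82 + L$)
$N{\left(q{\left(E,-1 \right)} \right)} + d = \left(-82 - 10\right) + 17943 = -92 + 17943 = 17851$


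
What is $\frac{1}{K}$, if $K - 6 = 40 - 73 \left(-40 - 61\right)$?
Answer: $\frac{1}{7419} \approx 0.00013479$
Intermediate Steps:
$K = 7419$ ($K = 6 - \left(-40 + 73 \left(-40 - 61\right)\right) = 6 + \left(40 - -7373\right) = 6 + \left(40 + 7373\right) = 6 + 7413 = 7419$)
$\frac{1}{K} = \frac{1}{7419}$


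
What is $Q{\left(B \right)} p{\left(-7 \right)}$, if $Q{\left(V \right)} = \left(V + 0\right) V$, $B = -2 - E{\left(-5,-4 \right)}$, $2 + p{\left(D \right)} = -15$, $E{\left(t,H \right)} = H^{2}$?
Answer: $-5508$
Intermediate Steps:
$p{\left(D \right)} = -17$ ($p{\left(D \right)} = -2 - 15 = -17$)
$B = -18$ ($B = -2 - \left(-4\right)^{2} = -2 - 16 = -18$)
$Q{\left(V \right)} = V^{2}$ ($Q{\left(V \right)} = V V = V^{2}$)
$Q{\left(B \right)} p{\left(-7 \right)} = \left(-18\right)^{2} \left(-17\right) = 324 \left(-17\right) = -5508$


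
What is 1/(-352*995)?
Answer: -1/350240 ≈ -2.8552e-6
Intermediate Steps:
1/(-352*995) = -1/352*1/995 = -1/350240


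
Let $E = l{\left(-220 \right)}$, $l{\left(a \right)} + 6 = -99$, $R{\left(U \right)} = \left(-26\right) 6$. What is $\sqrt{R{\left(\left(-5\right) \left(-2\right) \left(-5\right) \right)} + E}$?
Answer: $3 i \sqrt{29} \approx 16.155 i$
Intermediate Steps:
$R{\left(U \right)} = -156$
$l{\left(a \right)} = -105$ ($l{\left(a \right)} = -6 - 99 = -105$)
$E = -105$
$\sqrt{R{\left(\left(-5\right) \left(-2\right) \left(-5\right) \right)} + E} = \sqrt{-156 - 105} = \sqrt{-261} = 3 i \sqrt{29}$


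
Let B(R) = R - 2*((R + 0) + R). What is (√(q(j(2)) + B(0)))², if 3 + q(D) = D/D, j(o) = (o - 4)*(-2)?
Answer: -2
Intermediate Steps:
j(o) = 8 - 2*o (j(o) = (-4 + o)*(-2) = 8 - 2*o)
q(D) = -2 (q(D) = -3 + D/D = -3 + 1 = -2)
B(R) = -3*R (B(R) = R - 2*(R + R) = R - 4*R = -3*R)
(√(q(j(2)) + B(0)))² = (√(-2 - 3*0))² = (√(-2 + 0))² = (√(-2))² = (I*√2)² = -2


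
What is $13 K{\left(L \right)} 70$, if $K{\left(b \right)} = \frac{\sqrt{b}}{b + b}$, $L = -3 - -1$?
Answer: $- \frac{455 i \sqrt{2}}{2} \approx - 321.73 i$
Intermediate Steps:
$L = -2$ ($L = -3 + 1 = -2$)
$K{\left(b \right)} = \frac{1}{2 \sqrt{b}}$ ($K{\left(b \right)} = \frac{\sqrt{b}}{2 b} = \frac{1}{2 b} \sqrt{b} = \frac{1}{2 \sqrt{b}}$)
$13 K{\left(L \right)} 70 = 13 \frac{1}{2 i \sqrt{2}} \cdot 70 = 13 \frac{\left(- \frac{1}{2}\right) i \sqrt{2}}{2} \cdot 70 = 13 \left(- \frac{i \sqrt{2}}{4}\right) 70 = - \frac{13 i \sqrt{2}}{4} \cdot 70 = - \frac{455 i \sqrt{2}}{2}$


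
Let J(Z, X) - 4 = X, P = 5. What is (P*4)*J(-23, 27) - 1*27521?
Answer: -26901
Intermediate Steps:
J(Z, X) = 4 + X
(P*4)*J(-23, 27) - 1*27521 = (5*4)*(4 + 27) - 1*27521 = 20*31 - 27521 = 620 - 27521 = -26901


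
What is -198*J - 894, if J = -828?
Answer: 163050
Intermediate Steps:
-198*J - 894 = -198*(-828) - 894 = 163944 - 894 = 163050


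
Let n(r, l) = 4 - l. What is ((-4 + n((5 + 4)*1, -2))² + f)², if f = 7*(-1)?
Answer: 9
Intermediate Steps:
f = -7
((-4 + n((5 + 4)*1, -2))² + f)² = ((-4 + (4 - 1*(-2)))² - 7)² = ((-4 + (4 + 2))² - 7)² = ((-4 + 6)² - 7)² = (2² - 7)² = (4 - 7)² = (-3)² = 9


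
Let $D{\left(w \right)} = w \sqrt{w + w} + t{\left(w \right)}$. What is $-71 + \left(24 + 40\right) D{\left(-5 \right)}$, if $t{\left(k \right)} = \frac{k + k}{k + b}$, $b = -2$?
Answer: $\frac{143}{7} - 320 i \sqrt{10} \approx 20.429 - 1011.9 i$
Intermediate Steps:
$t{\left(k \right)} = \frac{2 k}{-2 + k}$ ($t{\left(k \right)} = \frac{k + k}{k - 2} = \frac{2 k}{-2 + k}$)
$D{\left(w \right)} = \sqrt{2} w^{\frac{3}{2}} + \frac{2 w}{-2 + w}$ ($D{\left(w \right)} = w \sqrt{w + w} + \frac{2 w}{-2 + w} = w \sqrt{2 w} + \frac{2 w}{-2 + w} = w \sqrt{2} \sqrt{w} + \frac{2 w}{-2 + w} = \sqrt{2} w^{\frac{3}{2}} + \frac{2 w}{-2 + w}$)
$-71 + \left(24 + 40\right) D{\left(-5 \right)} = -71 + \left(24 + 40\right) \frac{2 \left(-5\right) + \sqrt{2} \left(-5\right)^{\frac{3}{2}} \left(-2 - 5\right)}{-2 - 5} = -71 + 64 \frac{-10 + \sqrt{2} \left(- 5 i \sqrt{5}\right) \left(-7\right)}{-7} = -71 + 64 \left(- \frac{-10 + 35 i \sqrt{10}}{7}\right) = -71 + 64 \left(\frac{10}{7} - 5 i \sqrt{10}\right) = -71 + \left(\frac{640}{7} - 320 i \sqrt{10}\right) = \frac{143}{7} - 320 i \sqrt{10}$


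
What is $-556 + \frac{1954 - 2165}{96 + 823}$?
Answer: $- \frac{511175}{919} \approx -556.23$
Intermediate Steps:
$-556 + \frac{1954 - 2165}{96 + 823} = -556 - \frac{211}{919} = - \frac{511175}{919}$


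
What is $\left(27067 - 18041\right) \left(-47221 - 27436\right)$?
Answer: $-673854082$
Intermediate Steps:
$\left(27067 - 18041\right) \left(-47221 - 27436\right) = 9026 \left(-47221 - 27436\right) = 9026 \left(-74657\right) = -673854082$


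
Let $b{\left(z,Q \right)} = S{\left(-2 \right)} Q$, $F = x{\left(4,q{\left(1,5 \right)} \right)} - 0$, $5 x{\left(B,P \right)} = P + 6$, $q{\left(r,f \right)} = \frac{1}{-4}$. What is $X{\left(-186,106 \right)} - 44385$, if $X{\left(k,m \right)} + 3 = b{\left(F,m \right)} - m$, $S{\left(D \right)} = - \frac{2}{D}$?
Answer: $-44388$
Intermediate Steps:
$q{\left(r,f \right)} = - \frac{1}{4}$
$x{\left(B,P \right)} = \frac{6}{5} + \frac{P}{5}$ ($x{\left(B,P \right)} = \frac{P + 6}{5} = \frac{6 + P}{5} = \frac{6}{5} + \frac{P}{5}$)
$F = \frac{23}{20}$ ($F = \left(\frac{6}{5} + \frac{1}{5} \left(- \frac{1}{4}\right)\right) - 0 = \left(\frac{6}{5} - \frac{1}{20}\right) + 0 = \frac{23}{20} + 0 = \frac{23}{20} \approx 1.15$)
$b{\left(z,Q \right)} = Q$ ($b{\left(z,Q \right)} = - \frac{2}{-2} Q = \left(-2\right) \left(- \frac{1}{2}\right) Q = 1 Q = Q$)
$X{\left(k,m \right)} = -3$ ($X{\left(k,m \right)} = -3 + \left(m - m\right) = -3 + 0 = -3$)
$X{\left(-186,106 \right)} - 44385 = -3 - 44385 = -44388$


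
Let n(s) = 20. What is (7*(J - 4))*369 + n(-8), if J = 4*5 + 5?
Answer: 54263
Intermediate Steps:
J = 25 (J = 20 + 5 = 25)
(7*(J - 4))*369 + n(-8) = (7*(25 - 4))*369 + 20 = (7*21)*369 + 20 = 147*369 + 20 = 54243 + 20 = 54263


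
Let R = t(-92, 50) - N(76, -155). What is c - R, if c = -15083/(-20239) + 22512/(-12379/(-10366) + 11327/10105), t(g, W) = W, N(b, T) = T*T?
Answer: 1173050458166516/34808995383 ≈ 33700.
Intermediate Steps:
N(b, T) = T²
R = -23975 (R = 50 - 1*(-155)² = 50 - 1*24025 = 50 - 24025 = -23975)
c = 338504793859091/34808995383 (c = -15083*(-1/20239) + 22512/(-12379*(-1/10366) + 11327*(1/10105)) = 15083/20239 + 22512/(12379/10366 + 241/215) = 15083/20239 + 22512/(5159691/2228690) = 15083/20239 + 22512*(2228690/5159691) = 15083/20239 + 16724089760/1719897 = 338504793859091/34808995383 ≈ 9724.6)
c - R = 338504793859091/34808995383 - 1*(-23975) = 338504793859091/34808995383 + 23975 = 1173050458166516/34808995383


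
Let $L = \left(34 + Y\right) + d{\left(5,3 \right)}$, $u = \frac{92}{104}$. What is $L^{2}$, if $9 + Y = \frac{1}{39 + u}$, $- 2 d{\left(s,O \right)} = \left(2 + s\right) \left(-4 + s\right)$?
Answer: $\frac{1992997449}{4301476} \approx 463.33$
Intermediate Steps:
$u = \frac{23}{26}$ ($u = 92 \cdot \frac{1}{104} = \frac{23}{26} \approx 0.88461$)
$d{\left(s,O \right)} = - \frac{\left(-4 + s\right) \left(2 + s\right)}{2}$ ($d{\left(s,O \right)} = - \frac{\left(2 + s\right) \left(-4 + s\right)}{2} = - \frac{\left(-4 + s\right) \left(2 + s\right)}{2}$)
$Y = - \frac{9307}{1037}$ ($Y = -9 + \frac{1}{39 + \frac{23}{26}} = -9 + \frac{1}{\frac{1037}{26}} = -9 + \frac{26}{1037} = - \frac{9307}{1037} \approx -8.9749$)
$L = \frac{44643}{2074}$ ($L = \left(34 - \frac{9307}{1037}\right) + \left(4 + 5 - \frac{5^{2}}{2}\right) = \frac{25951}{1037} + \left(4 + 5 - \frac{25}{2}\right) = \frac{25951}{1037} - \frac{7}{2} = \frac{44643}{2074} \approx 21.525$)
$L^{2} = \left(\frac{44643}{2074}\right)^{2} = \frac{1992997449}{4301476}$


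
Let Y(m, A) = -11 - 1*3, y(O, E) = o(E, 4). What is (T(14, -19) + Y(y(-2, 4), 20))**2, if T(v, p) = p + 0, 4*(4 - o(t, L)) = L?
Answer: 1089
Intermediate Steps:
o(t, L) = 4 - L/4
y(O, E) = 3 (y(O, E) = 4 - 1/4*4 = 4 - 1 = 3)
T(v, p) = p
Y(m, A) = -14 (Y(m, A) = -11 - 3 = -14)
(T(14, -19) + Y(y(-2, 4), 20))**2 = (-19 - 14)**2 = (-33)**2 = 1089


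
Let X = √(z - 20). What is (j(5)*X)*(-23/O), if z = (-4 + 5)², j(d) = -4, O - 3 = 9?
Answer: 23*I*√19/3 ≈ 33.418*I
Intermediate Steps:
O = 12 (O = 3 + 9 = 12)
z = 1 (z = 1² = 1)
X = I*√19 (X = √(1 - 20) = √(-19) = I*√19 ≈ 4.3589*I)
(j(5)*X)*(-23/O) = (-4*I*√19)*(-23/12) = (-4*I*√19)*(-23*1/12) = -4*I*√19*(-23/12) = 23*I*√19/3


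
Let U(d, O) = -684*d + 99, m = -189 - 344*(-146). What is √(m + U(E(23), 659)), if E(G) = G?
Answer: √34402 ≈ 185.48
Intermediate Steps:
m = 50035 (m = -189 + 50224 = 50035)
U(d, O) = 99 - 684*d
√(m + U(E(23), 659)) = √(50035 + (99 - 684*23)) = √(50035 + (99 - 15732)) = √(50035 - 15633) = √34402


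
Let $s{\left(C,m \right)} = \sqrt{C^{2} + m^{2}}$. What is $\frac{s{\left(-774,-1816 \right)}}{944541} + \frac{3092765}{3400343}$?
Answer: $\frac{3092765}{3400343} + \frac{2 \sqrt{974233}}{944541} \approx 0.91164$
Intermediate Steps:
$\frac{s{\left(-774,-1816 \right)}}{944541} + \frac{3092765}{3400343} = \frac{\sqrt{\left(-774\right)^{2} + \left(-1816\right)^{2}}}{944541} + \frac{3092765}{3400343} = \sqrt{599076 + 3297856} \cdot \frac{1}{944541} + 3092765 \cdot \frac{1}{3400343} = \sqrt{3896932} \cdot \frac{1}{944541} + \frac{3092765}{3400343} = 2 \sqrt{974233} \cdot \frac{1}{944541} + \frac{3092765}{3400343} = \frac{2 \sqrt{974233}}{944541} + \frac{3092765}{3400343} = \frac{3092765}{3400343} + \frac{2 \sqrt{974233}}{944541}$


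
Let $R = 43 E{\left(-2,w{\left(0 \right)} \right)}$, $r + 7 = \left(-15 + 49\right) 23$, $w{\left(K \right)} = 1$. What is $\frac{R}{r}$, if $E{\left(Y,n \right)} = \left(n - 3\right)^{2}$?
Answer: $\frac{172}{775} \approx 0.22194$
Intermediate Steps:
$E{\left(Y,n \right)} = \left(-3 + n\right)^{2}$
$r = 775$ ($r = -7 + \left(-15 + 49\right) 23 = -7 + 34 \cdot 23 = -7 + 782 = 775$)
$R = 172$ ($R = 43 \left(-3 + 1\right)^{2} = 43 \left(-2\right)^{2} = 43 \cdot 4 = 172$)
$\frac{R}{r} = \frac{172}{775}$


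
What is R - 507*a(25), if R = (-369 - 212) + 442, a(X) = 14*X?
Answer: -177589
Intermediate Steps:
R = -139 (R = -581 + 442 = -139)
R - 507*a(25) = -139 - 7098*25 = -139 - 507*350 = -139 - 177450 = -177589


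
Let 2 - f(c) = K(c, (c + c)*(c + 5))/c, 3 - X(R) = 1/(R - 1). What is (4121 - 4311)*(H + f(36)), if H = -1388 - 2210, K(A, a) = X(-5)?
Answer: 73791725/108 ≈ 6.8326e+5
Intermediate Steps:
X(R) = 3 - 1/(-1 + R) (X(R) = 3 - 1/(R - 1) = 3 - 1/(-1 + R))
K(A, a) = 19/6 (K(A, a) = (-4 + 3*(-5))/(-1 - 5) = (-4 - 15)/(-6) = -⅙*(-19) = 19/6)
H = -3598
f(c) = 2 - 19/(6*c)
(4121 - 4311)*(H + f(36)) = (4121 - 4311)*(-3598 + (2 - 19/6/36)) = -190*(-3598 + (2 - 19/6*1/36)) = -190*(-3598 + (2 - 19/216)) = -190*(-3598 + 413/216) = -190*(-776755/216) = 73791725/108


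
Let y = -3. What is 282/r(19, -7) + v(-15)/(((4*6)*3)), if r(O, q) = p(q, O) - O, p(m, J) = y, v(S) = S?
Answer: -3439/264 ≈ -13.027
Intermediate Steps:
p(m, J) = -3
r(O, q) = -3 - O
282/r(19, -7) + v(-15)/(((4*6)*3)) = 282/(-3 - 1*19) - 15/((4*6)*3) = 282/(-3 - 19) - 15/(24*3) = 282/(-22) - 15/72 = 282*(-1/22) - 15*1/72 = -141/11 - 5/24 = -3439/264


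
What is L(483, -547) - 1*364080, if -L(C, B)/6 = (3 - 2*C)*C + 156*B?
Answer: 2938686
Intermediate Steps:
L(C, B) = -936*B - 6*C*(3 - 2*C) (L(C, B) = -6*((3 - 2*C)*C + 156*B) = -6*(C*(3 - 2*C) + 156*B) = -6*(156*B + C*(3 - 2*C)) = -936*B - 6*C*(3 - 2*C))
L(483, -547) - 1*364080 = (-936*(-547) - 18*483 + 12*483**2) - 1*364080 = (511992 - 8694 + 12*233289) - 364080 = (511992 - 8694 + 2799468) - 364080 = 3302766 - 364080 = 2938686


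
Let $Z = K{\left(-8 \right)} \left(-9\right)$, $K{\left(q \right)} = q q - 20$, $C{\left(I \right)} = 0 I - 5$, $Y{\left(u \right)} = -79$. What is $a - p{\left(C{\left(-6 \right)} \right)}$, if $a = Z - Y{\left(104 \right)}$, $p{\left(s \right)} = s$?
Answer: $-312$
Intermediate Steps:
$C{\left(I \right)} = -5$ ($C{\left(I \right)} = 0 - 5 = -5$)
$K{\left(q \right)} = -20 + q^{2}$ ($K{\left(q \right)} = q^{2} - 20 = -20 + q^{2}$)
$Z = -396$ ($Z = \left(-20 + \left(-8\right)^{2}\right) \left(-9\right) = \left(-20 + 64\right) \left(-9\right) = 44 \left(-9\right) = -396$)
$a = -317$ ($a = -396 - -79 = -396 + 79 = -317$)
$a - p{\left(C{\left(-6 \right)} \right)} = -317 - -5 = -317 + 5 = -312$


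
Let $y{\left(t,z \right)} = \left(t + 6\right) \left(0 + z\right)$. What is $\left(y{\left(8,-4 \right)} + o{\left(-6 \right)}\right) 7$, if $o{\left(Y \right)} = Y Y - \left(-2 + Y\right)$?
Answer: $-84$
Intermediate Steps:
$y{\left(t,z \right)} = z \left(6 + t\right)$ ($y{\left(t,z \right)} = \left(6 + t\right) z = z \left(6 + t\right)$)
$o{\left(Y \right)} = 2 + Y^{2} - Y$ ($o{\left(Y \right)} = Y^{2} - \left(-2 + Y\right) = 2 + Y^{2} - Y$)
$\left(y{\left(8,-4 \right)} + o{\left(-6 \right)}\right) 7 = \left(- 4 \left(6 + 8\right) + \left(2 + \left(-6\right)^{2} - -6\right)\right) 7 = \left(\left(-4\right) 14 + \left(2 + 36 + 6\right)\right) 7 = \left(-56 + 44\right) 7 = \left(-12\right) 7 = -84$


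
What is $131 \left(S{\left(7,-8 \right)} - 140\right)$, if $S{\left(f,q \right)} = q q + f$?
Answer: $-9039$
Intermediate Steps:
$S{\left(f,q \right)} = f + q^{2}$ ($S{\left(f,q \right)} = q^{2} + f = f + q^{2}$)
$131 \left(S{\left(7,-8 \right)} - 140\right) = 131 \left(\left(7 + \left(-8\right)^{2}\right) - 140\right) = 131 \left(\left(7 + 64\right) - 140\right) = 131 \left(71 - 140\right) = 131 \left(-69\right) = -9039$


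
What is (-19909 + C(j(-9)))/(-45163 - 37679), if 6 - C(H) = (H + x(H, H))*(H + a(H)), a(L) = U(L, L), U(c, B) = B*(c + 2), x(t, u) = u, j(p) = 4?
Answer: 6709/27614 ≈ 0.24296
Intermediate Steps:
U(c, B) = B*(2 + c)
a(L) = L*(2 + L)
C(H) = 6 - 2*H*(H + H*(2 + H)) (C(H) = 6 - (H + H)*(H + H*(2 + H)) = 6 - 2*H*(H + H*(2 + H)))
(-19909 + C(j(-9)))/(-45163 - 37679) = (-19909 + (6 - 6*4² - 2*4³))/(-45163 - 37679) = (-19909 + (6 - 6*16 - 2*64))/(-82842) = (-19909 + (6 - 96 - 128))*(-1/82842) = (-19909 - 218)*(-1/82842) = -20127*(-1/82842) = 6709/27614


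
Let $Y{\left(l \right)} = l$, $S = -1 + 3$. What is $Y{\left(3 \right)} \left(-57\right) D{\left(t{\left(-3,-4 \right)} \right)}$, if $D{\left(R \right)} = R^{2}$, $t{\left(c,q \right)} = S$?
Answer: $-684$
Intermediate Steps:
$S = 2$
$t{\left(c,q \right)} = 2$
$Y{\left(3 \right)} \left(-57\right) D{\left(t{\left(-3,-4 \right)} \right)} = 3 \left(-57\right) 2^{2} = \left(-171\right) 4 = -684$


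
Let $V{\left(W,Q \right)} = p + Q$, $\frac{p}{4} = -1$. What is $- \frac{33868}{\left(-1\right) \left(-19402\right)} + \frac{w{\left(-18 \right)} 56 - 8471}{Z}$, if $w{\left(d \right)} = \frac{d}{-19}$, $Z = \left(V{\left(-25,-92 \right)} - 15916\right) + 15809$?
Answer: $\frac{1486273203}{37416757} \approx 39.722$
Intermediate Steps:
$p = -4$ ($p = 4 \left(-1\right) = -4$)
$V{\left(W,Q \right)} = -4 + Q$
$Z = -203$ ($Z = \left(\left(-4 - 92\right) - 15916\right) + 15809 = \left(-96 - 15916\right) + 15809 = -16012 + 15809 = -203$)
$w{\left(d \right)} = - \frac{d}{19}$ ($w{\left(d \right)} = d \left(- \frac{1}{19}\right) = - \frac{d}{19}$)
$- \frac{33868}{\left(-1\right) \left(-19402\right)} + \frac{w{\left(-18 \right)} 56 - 8471}{Z} = - \frac{33868}{\left(-1\right) \left(-19402\right)} + \frac{\left(- \frac{1}{19}\right) \left(-18\right) 56 - 8471}{-203} = - \frac{33868}{19402} + \left(\frac{18}{19} \cdot 56 - 8471\right) \left(- \frac{1}{203}\right) = \left(-33868\right) \frac{1}{19402} + \left(\frac{1008}{19} - 8471\right) \left(- \frac{1}{203}\right) = - \frac{16934}{9701} - - \frac{159941}{3857} = - \frac{16934}{9701} + \frac{159941}{3857} = \frac{1486273203}{37416757}$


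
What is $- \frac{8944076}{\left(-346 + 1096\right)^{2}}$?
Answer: $- \frac{2236019}{140625} \approx -15.901$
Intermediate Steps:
$- \frac{8944076}{\left(-346 + 1096\right)^{2}} = - \frac{8944076}{750^{2}} = - \frac{8944076}{562500} = \left(-8944076\right) \frac{1}{562500} = - \frac{2236019}{140625}$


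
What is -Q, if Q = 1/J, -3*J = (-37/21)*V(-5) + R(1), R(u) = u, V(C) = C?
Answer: 63/206 ≈ 0.30583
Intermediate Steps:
J = -206/63 (J = -(-37/21*(-5) + 1)/3 = -(185/21 + 1)/3 = -⅓*206/21 = -206/63 ≈ -3.2698)
Q = -63/206 (Q = 1/(-206/63) = -63/206 ≈ -0.30583)
-Q = -1*(-63/206) = 63/206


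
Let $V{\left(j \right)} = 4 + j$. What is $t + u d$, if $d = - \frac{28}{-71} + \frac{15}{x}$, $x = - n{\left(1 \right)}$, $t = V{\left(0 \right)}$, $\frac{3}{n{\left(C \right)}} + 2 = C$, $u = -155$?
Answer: $- \frac{59081}{71} \approx -832.13$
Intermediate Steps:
$n{\left(C \right)} = \frac{3}{-2 + C}$
$t = 4$ ($t = 4 + 0 = 4$)
$x = 3$ ($x = - \frac{3}{-2 + 1} = - \frac{3}{-1} = - 3 \left(-1\right) = \left(-1\right) \left(-3\right) = 3$)
$d = \frac{383}{71}$ ($d = - \frac{28}{-71} + \frac{15}{3} = \left(-28\right) \left(- \frac{1}{71}\right) + 15 \cdot \frac{1}{3} = \frac{28}{71} + 5 = \frac{383}{71} \approx 5.3944$)
$t + u d = 4 - \frac{59365}{71} = - \frac{59081}{71}$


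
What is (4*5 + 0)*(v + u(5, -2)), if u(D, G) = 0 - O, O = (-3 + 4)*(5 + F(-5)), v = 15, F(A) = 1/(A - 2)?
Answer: 1420/7 ≈ 202.86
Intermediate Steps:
F(A) = 1/(-2 + A)
O = 34/7 (O = (-3 + 4)*(5 + 1/(-2 - 5)) = 1*(5 + 1/(-7)) = 1*(5 - ⅐) = 1*(34/7) = 34/7 ≈ 4.8571)
u(D, G) = -34/7 (u(D, G) = 0 - 1*34/7 = 0 - 34/7 = -34/7)
(4*5 + 0)*(v + u(5, -2)) = (4*5 + 0)*(15 - 34/7) = (20 + 0)*(71/7) = 20*(71/7) = 1420/7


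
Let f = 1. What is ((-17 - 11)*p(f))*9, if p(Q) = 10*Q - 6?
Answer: -1008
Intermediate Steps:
p(Q) = -6 + 10*Q
((-17 - 11)*p(f))*9 = ((-17 - 11)*(-6 + 10*1))*9 = -28*(-6 + 10)*9 = -28*4*9 = -112*9 = -1008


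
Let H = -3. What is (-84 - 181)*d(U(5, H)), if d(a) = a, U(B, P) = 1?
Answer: -265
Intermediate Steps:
(-84 - 181)*d(U(5, H)) = (-84 - 181)*1 = -265*1 = -265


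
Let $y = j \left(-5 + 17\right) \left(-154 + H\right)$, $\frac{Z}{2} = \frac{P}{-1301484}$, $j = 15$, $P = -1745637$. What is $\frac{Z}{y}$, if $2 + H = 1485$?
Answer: $\frac{581879}{51890167080} \approx 1.1214 \cdot 10^{-5}$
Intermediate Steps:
$H = 1483$ ($H = -2 + 1485 = 1483$)
$Z = \frac{581879}{216914}$ ($Z = 2 \left(- \frac{1745637}{-1301484}\right) = 2 \left(\left(-1745637\right) \left(- \frac{1}{1301484}\right)\right) = 2 \cdot \frac{581879}{433828} = \frac{581879}{216914} \approx 2.6825$)
$y = 239220$ ($y = 15 \left(-5 + 17\right) \left(-154 + 1483\right) = 15 \cdot 12 \cdot 1329 = 180 \cdot 1329 = 239220$)
$\frac{Z}{y} = \frac{581879}{216914 \cdot 239220} = \frac{581879}{216914} \cdot \frac{1}{239220} = \frac{581879}{51890167080}$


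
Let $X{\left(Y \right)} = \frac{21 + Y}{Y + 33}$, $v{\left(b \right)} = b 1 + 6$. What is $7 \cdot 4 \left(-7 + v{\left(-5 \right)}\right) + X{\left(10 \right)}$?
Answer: $- \frac{7193}{43} \approx -167.28$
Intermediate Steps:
$v{\left(b \right)} = 6 + b$ ($v{\left(b \right)} = b + 6 = 6 + b$)
$X{\left(Y \right)} = \frac{21 + Y}{33 + Y}$
$7 \cdot 4 \left(-7 + v{\left(-5 \right)}\right) + X{\left(10 \right)} = 7 \cdot 4 \left(-7 + \left(6 - 5\right)\right) + \frac{21 + 10}{33 + 10} = 28 \left(-7 + 1\right) + \frac{1}{43} \cdot 31 = 28 \left(-6\right) + \frac{1}{43} \cdot 31 = -168 + \frac{31}{43} = - \frac{7193}{43}$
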